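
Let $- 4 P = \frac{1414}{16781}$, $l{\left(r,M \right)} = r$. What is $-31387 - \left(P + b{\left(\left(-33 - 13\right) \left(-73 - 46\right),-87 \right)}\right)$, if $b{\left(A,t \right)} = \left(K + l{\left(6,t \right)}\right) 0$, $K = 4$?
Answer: $- \frac{1053409787}{33562} \approx -31387.0$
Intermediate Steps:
$P = - \frac{707}{33562}$ ($P = - \frac{1414 \cdot \frac{1}{16781}}{4} = \left(- \frac{1}{4}\right) \frac{1414}{16781} = - \frac{707}{33562} \approx -0.021066$)
$b{\left(A,t \right)} = 0$ ($b{\left(A,t \right)} = \left(4 + 6\right) 0 = 10 \cdot 0 = 0$)
$-31387 - \left(P + b{\left(\left(-33 - 13\right) \left(-73 - 46\right),-87 \right)}\right) = -31387 - \left(- \frac{707}{33562} + 0\right) = -31387 - - \frac{707}{33562} = -31387 + \frac{707}{33562} = - \frac{1053409787}{33562}$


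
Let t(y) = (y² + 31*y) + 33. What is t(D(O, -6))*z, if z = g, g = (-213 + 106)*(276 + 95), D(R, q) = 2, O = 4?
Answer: -3930003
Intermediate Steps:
t(y) = 33 + y² + 31*y
g = -39697 (g = -107*371 = -39697)
z = -39697
t(D(O, -6))*z = (33 + 2² + 31*2)*(-39697) = (33 + 4 + 62)*(-39697) = 99*(-39697) = -3930003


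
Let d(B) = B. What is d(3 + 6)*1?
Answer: 9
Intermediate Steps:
d(3 + 6)*1 = (3 + 6)*1 = 9*1 = 9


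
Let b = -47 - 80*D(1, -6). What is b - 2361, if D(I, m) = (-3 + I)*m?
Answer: -3368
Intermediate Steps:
D(I, m) = m*(-3 + I)
b = -1007 (b = -47 - (-480)*(-3 + 1) = -47 - (-480)*(-2) = -47 - 80*12 = -47 - 960 = -1007)
b - 2361 = -1007 - 2361 = -3368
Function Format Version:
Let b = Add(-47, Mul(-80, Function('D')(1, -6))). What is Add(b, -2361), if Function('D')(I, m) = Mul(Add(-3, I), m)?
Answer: -3368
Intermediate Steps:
Function('D')(I, m) = Mul(m, Add(-3, I))
b = -1007 (b = Add(-47, Mul(-80, Mul(-6, Add(-3, 1)))) = Add(-47, Mul(-80, Mul(-6, -2))) = Add(-47, Mul(-80, 12)) = Add(-47, -960) = -1007)
Add(b, -2361) = Add(-1007, -2361) = -3368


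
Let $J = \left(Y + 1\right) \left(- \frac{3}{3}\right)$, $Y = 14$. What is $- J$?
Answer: $15$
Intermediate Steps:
$J = -15$ ($J = \left(14 + 1\right) \left(- \frac{3}{3}\right) = 15 \left(\left(-3\right) \frac{1}{3}\right) = 15 \left(-1\right) = -15$)
$- J = \left(-1\right) \left(-15\right) = 15$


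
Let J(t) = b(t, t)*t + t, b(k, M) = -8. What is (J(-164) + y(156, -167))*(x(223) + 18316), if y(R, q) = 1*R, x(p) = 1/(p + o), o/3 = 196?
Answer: 19369977208/811 ≈ 2.3884e+7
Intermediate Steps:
o = 588 (o = 3*196 = 588)
x(p) = 1/(588 + p) (x(p) = 1/(p + 588) = 1/(588 + p))
y(R, q) = R
J(t) = -7*t (J(t) = -8*t + t = -7*t)
(J(-164) + y(156, -167))*(x(223) + 18316) = (-7*(-164) + 156)*(1/(588 + 223) + 18316) = (1148 + 156)*(1/811 + 18316) = 1304*(1/811 + 18316) = 1304*(14854277/811) = 19369977208/811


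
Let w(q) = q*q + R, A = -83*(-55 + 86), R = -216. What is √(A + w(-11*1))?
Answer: 2*I*√667 ≈ 51.653*I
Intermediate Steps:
A = -2573 (A = -83*31 = -2573)
w(q) = -216 + q² (w(q) = q*q - 216 = q² - 216 = -216 + q²)
√(A + w(-11*1)) = √(-2573 + (-216 + (-11*1)²)) = √(-2573 + (-216 + (-11)²)) = √(-2573 + (-216 + 121)) = √(-2573 - 95) = √(-2668) = 2*I*√667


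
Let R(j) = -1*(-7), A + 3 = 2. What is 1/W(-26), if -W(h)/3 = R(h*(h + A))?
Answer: -1/21 ≈ -0.047619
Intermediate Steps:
A = -1 (A = -3 + 2 = -1)
R(j) = 7
W(h) = -21 (W(h) = -3*7 = -21)
1/W(-26) = 1/(-21) = -1/21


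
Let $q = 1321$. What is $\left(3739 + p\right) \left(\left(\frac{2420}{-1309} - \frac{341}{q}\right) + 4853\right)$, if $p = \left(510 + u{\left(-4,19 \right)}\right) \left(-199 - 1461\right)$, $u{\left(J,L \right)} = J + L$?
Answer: $- \frac{661715964888028}{157199} \approx -4.2094 \cdot 10^{9}$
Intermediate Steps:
$p = -871500$ ($p = \left(510 + \left(-4 + 19\right)\right) \left(-199 - 1461\right) = \left(510 + 15\right) \left(-1660\right) = 525 \left(-1660\right) = -871500$)
$\left(3739 + p\right) \left(\left(\frac{2420}{-1309} - \frac{341}{q}\right) + 4853\right) = \left(3739 - 871500\right) \left(\left(\frac{2420}{-1309} - \frac{341}{1321}\right) + 4853\right) = - 867761 \left(\left(2420 \left(- \frac{1}{1309}\right) - \frac{341}{1321}\right) + 4853\right) = - 867761 \left(\left(- \frac{220}{119} - \frac{341}{1321}\right) + 4853\right) = - 867761 \left(- \frac{331199}{157199} + 4853\right) = \left(-867761\right) \frac{762555548}{157199} = - \frac{661715964888028}{157199}$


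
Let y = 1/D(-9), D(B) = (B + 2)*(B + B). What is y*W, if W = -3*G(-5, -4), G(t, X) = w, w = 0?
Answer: 0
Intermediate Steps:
G(t, X) = 0
D(B) = 2*B*(2 + B) (D(B) = (2 + B)*(2*B) = 2*B*(2 + B))
W = 0 (W = -3*0 = 0)
y = 1/126 (y = 1/(2*(-9)*(2 - 9)) = 1/(2*(-9)*(-7)) = 1/126 ≈ 0.0079365)
y*W = (1/126)*0 = 0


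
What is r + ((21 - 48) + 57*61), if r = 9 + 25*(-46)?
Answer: 2309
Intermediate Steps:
r = -1141 (r = 9 - 1150 = -1141)
r + ((21 - 48) + 57*61) = -1141 + ((21 - 48) + 57*61) = -1141 + (-27 + 3477) = -1141 + 3450 = 2309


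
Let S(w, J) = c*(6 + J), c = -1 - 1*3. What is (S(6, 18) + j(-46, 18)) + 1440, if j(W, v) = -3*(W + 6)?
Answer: 1464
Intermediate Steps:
c = -4 (c = -1 - 3 = -4)
j(W, v) = -18 - 3*W (j(W, v) = -3*(6 + W) = -18 - 3*W)
S(w, J) = -24 - 4*J (S(w, J) = -4*(6 + J) = -24 - 4*J)
(S(6, 18) + j(-46, 18)) + 1440 = ((-24 - 4*18) + (-18 - 3*(-46))) + 1440 = ((-24 - 72) + (-18 + 138)) + 1440 = (-96 + 120) + 1440 = 24 + 1440 = 1464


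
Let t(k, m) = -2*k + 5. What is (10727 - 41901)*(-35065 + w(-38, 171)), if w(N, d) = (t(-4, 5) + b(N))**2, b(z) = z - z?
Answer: 1087847904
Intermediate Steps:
t(k, m) = 5 - 2*k
b(z) = 0
w(N, d) = 169 (w(N, d) = ((5 - 2*(-4)) + 0)**2 = ((5 + 8) + 0)**2 = (13 + 0)**2 = 13**2 = 169)
(10727 - 41901)*(-35065 + w(-38, 171)) = (10727 - 41901)*(-35065 + 169) = -31174*(-34896) = 1087847904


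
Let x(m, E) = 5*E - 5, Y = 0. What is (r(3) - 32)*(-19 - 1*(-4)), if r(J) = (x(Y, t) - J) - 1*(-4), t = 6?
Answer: 90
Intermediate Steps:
x(m, E) = -5 + 5*E
r(J) = 29 - J (r(J) = ((-5 + 5*6) - J) - 1*(-4) = ((-5 + 30) - J) + 4 = (25 - J) + 4 = 29 - J)
(r(3) - 32)*(-19 - 1*(-4)) = ((29 - 1*3) - 32)*(-19 - 1*(-4)) = ((29 - 3) - 32)*(-19 + 4) = (26 - 32)*(-15) = -6*(-15) = 90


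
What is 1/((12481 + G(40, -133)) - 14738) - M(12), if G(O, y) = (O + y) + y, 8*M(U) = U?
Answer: -7451/4966 ≈ -1.5004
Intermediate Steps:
M(U) = U/8
G(O, y) = O + 2*y
1/((12481 + G(40, -133)) - 14738) - M(12) = 1/((12481 + (40 + 2*(-133))) - 14738) - 12/8 = 1/((12481 + (40 - 266)) - 14738) - 1*3/2 = 1/((12481 - 226) - 14738) - 3/2 = 1/(12255 - 14738) - 3/2 = 1/(-2483) - 3/2 = -1/2483 - 3/2 = -7451/4966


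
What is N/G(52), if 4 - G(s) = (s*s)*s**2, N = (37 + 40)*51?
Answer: -17/31652 ≈ -0.00053709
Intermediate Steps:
N = 3927 (N = 77*51 = 3927)
G(s) = 4 - s**4 (G(s) = 4 - s*s*s**2 = 4 - s**2*s**2 = 4 - s**4)
N/G(52) = 3927/(4 - 1*52**4) = 3927/(4 - 1*7311616) = 3927/(4 - 7311616) = 3927/(-7311612) = 3927*(-1/7311612) = -17/31652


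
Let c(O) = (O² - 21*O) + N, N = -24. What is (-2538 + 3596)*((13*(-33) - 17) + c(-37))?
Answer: 1773208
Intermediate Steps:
c(O) = -24 + O² - 21*O (c(O) = (O² - 21*O) - 24 = -24 + O² - 21*O)
(-2538 + 3596)*((13*(-33) - 17) + c(-37)) = (-2538 + 3596)*((13*(-33) - 17) + (-24 + (-37)² - 21*(-37))) = 1058*((-429 - 17) + (-24 + 1369 + 777)) = 1058*(-446 + 2122) = 1058*1676 = 1773208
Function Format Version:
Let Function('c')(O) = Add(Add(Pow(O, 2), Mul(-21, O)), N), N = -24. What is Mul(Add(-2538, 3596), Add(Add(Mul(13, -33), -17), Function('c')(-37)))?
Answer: 1773208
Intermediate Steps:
Function('c')(O) = Add(-24, Pow(O, 2), Mul(-21, O)) (Function('c')(O) = Add(Add(Pow(O, 2), Mul(-21, O)), -24) = Add(-24, Pow(O, 2), Mul(-21, O)))
Mul(Add(-2538, 3596), Add(Add(Mul(13, -33), -17), Function('c')(-37))) = Mul(Add(-2538, 3596), Add(Add(Mul(13, -33), -17), Add(-24, Pow(-37, 2), Mul(-21, -37)))) = Mul(1058, Add(Add(-429, -17), Add(-24, 1369, 777))) = Mul(1058, Add(-446, 2122)) = Mul(1058, 1676) = 1773208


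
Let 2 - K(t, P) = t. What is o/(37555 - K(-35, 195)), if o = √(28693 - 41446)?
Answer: I*√1417/12506 ≈ 0.00301*I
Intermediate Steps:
K(t, P) = 2 - t
o = 3*I*√1417 (o = √(-12753) = 3*I*√1417 ≈ 112.93*I)
o/(37555 - K(-35, 195)) = (3*I*√1417)/(37555 - (2 - 1*(-35))) = (3*I*√1417)/(37555 - (2 + 35)) = (3*I*√1417)/(37555 - 1*37) = (3*I*√1417)/(37555 - 37) = (3*I*√1417)/37518 = (3*I*√1417)*(1/37518) = I*√1417/12506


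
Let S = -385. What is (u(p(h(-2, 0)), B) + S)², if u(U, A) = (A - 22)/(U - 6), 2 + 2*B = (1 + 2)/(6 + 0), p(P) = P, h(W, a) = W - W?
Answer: 83704201/576 ≈ 1.4532e+5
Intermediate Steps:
h(W, a) = 0
B = -¾ (B = -1 + ((1 + 2)/(6 + 0))/2 = -1 + (3/6)/2 = -1 + (3*(⅙))/2 = -1 + (½)*(½) = -1 + ¼ = -¾ ≈ -0.75000)
u(U, A) = (-22 + A)/(-6 + U)
(u(p(h(-2, 0)), B) + S)² = ((-22 - ¾)/(-6 + 0) - 385)² = (-91/4/(-6) - 385)² = (-⅙*(-91/4) - 385)² = (91/24 - 385)² = (-9149/24)² = 83704201/576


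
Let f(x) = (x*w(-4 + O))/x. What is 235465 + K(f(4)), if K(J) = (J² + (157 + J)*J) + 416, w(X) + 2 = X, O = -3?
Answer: 234630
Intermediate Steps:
w(X) = -2 + X
f(x) = -9 (f(x) = (x*(-2 + (-4 - 3)))/x = (x*(-2 - 7))/x = (x*(-9))/x = (-9*x)/x = -9)
K(J) = 416 + J² + J*(157 + J) (K(J) = (J² + J*(157 + J)) + 416 = 416 + J² + J*(157 + J))
235465 + K(f(4)) = 235465 + (416 + 2*(-9)² + 157*(-9)) = 235465 + (416 + 2*81 - 1413) = 235465 + (416 + 162 - 1413) = 235465 - 835 = 234630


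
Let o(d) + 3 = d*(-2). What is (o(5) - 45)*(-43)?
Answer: 2494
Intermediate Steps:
o(d) = -3 - 2*d (o(d) = -3 + d*(-2) = -3 - 2*d)
(o(5) - 45)*(-43) = ((-3 - 2*5) - 45)*(-43) = ((-3 - 10) - 45)*(-43) = (-13 - 45)*(-43) = -58*(-43) = 2494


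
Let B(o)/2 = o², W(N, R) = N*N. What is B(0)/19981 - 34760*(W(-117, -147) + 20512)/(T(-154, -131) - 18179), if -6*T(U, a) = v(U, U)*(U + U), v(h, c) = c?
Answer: 3566480280/78253 ≈ 45576.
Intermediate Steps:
T(U, a) = -U²/3 (T(U, a) = -U*(U + U)/6 = -U*2*U/6 = -U²/3)
W(N, R) = N²
B(o) = 2*o²
B(0)/19981 - 34760*(W(-117, -147) + 20512)/(T(-154, -131) - 18179) = (2*0²)/19981 - 34760*((-117)² + 20512)/(-⅓*(-154)² - 18179) = (2*0)*(1/19981) - 34760*(13689 + 20512)/(-⅓*23716 - 18179) = 0*(1/19981) - 34760*34201/(-23716/3 - 18179) = 0 - 34760/((-78253/3*1/34201)) = 0 - 34760/(-78253/102603) = 0 - 34760*(-102603/78253) = 0 + 3566480280/78253 = 3566480280/78253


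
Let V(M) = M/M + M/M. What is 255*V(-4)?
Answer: 510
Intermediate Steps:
V(M) = 2 (V(M) = 1 + 1 = 2)
255*V(-4) = 255*2 = 510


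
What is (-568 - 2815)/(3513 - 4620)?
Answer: 3383/1107 ≈ 3.0560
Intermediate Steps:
(-568 - 2815)/(3513 - 4620) = -3383/(-1107) = -3383*(-1/1107) = 3383/1107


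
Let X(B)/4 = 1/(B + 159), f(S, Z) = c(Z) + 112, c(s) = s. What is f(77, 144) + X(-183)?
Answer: 1535/6 ≈ 255.83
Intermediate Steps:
f(S, Z) = 112 + Z (f(S, Z) = Z + 112 = 112 + Z)
X(B) = 4/(159 + B) (X(B) = 4/(B + 159) = 4/(159 + B))
f(77, 144) + X(-183) = (112 + 144) + 4/(159 - 183) = 256 + 4/(-24) = 256 + 4*(-1/24) = 256 - 1/6 = 1535/6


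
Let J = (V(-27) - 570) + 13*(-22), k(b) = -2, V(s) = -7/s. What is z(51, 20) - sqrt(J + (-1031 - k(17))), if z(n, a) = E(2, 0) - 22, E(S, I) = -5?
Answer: -27 - 2*I*sqrt(38166)/9 ≈ -27.0 - 43.414*I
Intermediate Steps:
J = -23105/27 (J = (-7/(-27) - 570) + 13*(-22) = (-7*(-1/27) - 570) - 286 = (7/27 - 570) - 286 = -15383/27 - 286 = -23105/27 ≈ -855.74)
z(n, a) = -27 (z(n, a) = -5 - 22 = -27)
z(51, 20) - sqrt(J + (-1031 - k(17))) = -27 - sqrt(-23105/27 + (-1031 - 1*(-2))) = -27 - sqrt(-23105/27 + (-1031 + 2)) = -27 - sqrt(-23105/27 - 1029) = -27 - sqrt(-50888/27) = -27 - 2*I*sqrt(38166)/9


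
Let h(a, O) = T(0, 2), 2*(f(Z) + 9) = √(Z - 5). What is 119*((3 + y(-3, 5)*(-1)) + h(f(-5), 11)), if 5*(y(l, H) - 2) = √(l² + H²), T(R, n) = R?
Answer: 119 - 119*√34/5 ≈ -19.777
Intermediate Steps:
f(Z) = -9 + √(-5 + Z)/2 (f(Z) = -9 + √(Z - 5)/2 = -9 + √(-5 + Z)/2)
h(a, O) = 0
y(l, H) = 2 + √(H² + l²)/5 (y(l, H) = 2 + √(l² + H²)/5 = 2 + √(H² + l²)/5)
119*((3 + y(-3, 5)*(-1)) + h(f(-5), 11)) = 119*((3 + (2 + √(5² + (-3)²)/5)*(-1)) + 0) = 119*((3 + (2 + √(25 + 9)/5)*(-1)) + 0) = 119*((3 + (2 + √34/5)*(-1)) + 0) = 119*((3 + (-2 - √34/5)) + 0) = 119*((1 - √34/5) + 0) = 119*(1 - √34/5) = 119 - 119*√34/5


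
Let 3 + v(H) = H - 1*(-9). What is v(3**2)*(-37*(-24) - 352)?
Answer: 8040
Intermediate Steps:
v(H) = 6 + H (v(H) = -3 + (H - 1*(-9)) = -3 + (H + 9) = -3 + (9 + H) = 6 + H)
v(3**2)*(-37*(-24) - 352) = (6 + 3**2)*(-37*(-24) - 352) = (6 + 9)*(888 - 352) = 15*536 = 8040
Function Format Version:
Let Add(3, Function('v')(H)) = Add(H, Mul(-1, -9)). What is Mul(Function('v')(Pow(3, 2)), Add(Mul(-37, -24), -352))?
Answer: 8040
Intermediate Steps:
Function('v')(H) = Add(6, H) (Function('v')(H) = Add(-3, Add(H, Mul(-1, -9))) = Add(-3, Add(H, 9)) = Add(-3, Add(9, H)) = Add(6, H))
Mul(Function('v')(Pow(3, 2)), Add(Mul(-37, -24), -352)) = Mul(Add(6, Pow(3, 2)), Add(Mul(-37, -24), -352)) = Mul(Add(6, 9), Add(888, -352)) = Mul(15, 536) = 8040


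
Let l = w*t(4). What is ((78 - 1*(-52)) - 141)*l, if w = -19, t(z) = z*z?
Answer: 3344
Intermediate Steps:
t(z) = z**2
l = -304 (l = -19*4**2 = -19*16 = -304)
((78 - 1*(-52)) - 141)*l = ((78 - 1*(-52)) - 141)*(-304) = ((78 + 52) - 141)*(-304) = (130 - 141)*(-304) = -11*(-304) = 3344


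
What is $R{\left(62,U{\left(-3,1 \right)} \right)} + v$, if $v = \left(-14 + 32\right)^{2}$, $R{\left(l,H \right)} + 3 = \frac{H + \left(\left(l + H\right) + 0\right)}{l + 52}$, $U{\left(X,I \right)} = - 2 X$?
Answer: $\frac{18334}{57} \approx 321.65$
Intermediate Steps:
$R{\left(l,H \right)} = -3 + \frac{l + 2 H}{52 + l}$ ($R{\left(l,H \right)} = -3 + \frac{H + \left(\left(l + H\right) + 0\right)}{l + 52} = -3 + \frac{H + \left(\left(H + l\right) + 0\right)}{52 + l} = -3 + \frac{H + \left(H + l\right)}{52 + l} = -3 + \frac{l + 2 H}{52 + l}$)
$v = 324$ ($v = 18^{2} = 324$)
$R{\left(62,U{\left(-3,1 \right)} \right)} + v = \frac{2 \left(-78 - -6 - 62\right)}{52 + 62} + 324 = \frac{2 \left(-78 + 6 - 62\right)}{114} + 324 = 2 \cdot \frac{1}{114} \left(-134\right) + 324 = - \frac{134}{57} + 324 = \frac{18334}{57}$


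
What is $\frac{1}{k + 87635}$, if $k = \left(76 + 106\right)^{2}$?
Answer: $\frac{1}{120759} \approx 8.281 \cdot 10^{-6}$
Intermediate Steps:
$k = 33124$ ($k = 182^{2} = 33124$)
$\frac{1}{k + 87635} = \frac{1}{33124 + 87635} = \frac{1}{120759}$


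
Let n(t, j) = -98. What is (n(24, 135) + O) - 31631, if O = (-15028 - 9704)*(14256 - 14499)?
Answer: 5978147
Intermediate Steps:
O = 6009876 (O = -24732*(-243) = 6009876)
(n(24, 135) + O) - 31631 = (-98 + 6009876) - 31631 = 6009778 - 31631 = 5978147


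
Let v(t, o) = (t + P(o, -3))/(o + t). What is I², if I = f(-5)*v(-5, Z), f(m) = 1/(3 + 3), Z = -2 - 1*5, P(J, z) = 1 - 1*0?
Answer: 1/324 ≈ 0.0030864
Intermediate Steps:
P(J, z) = 1 (P(J, z) = 1 + 0 = 1)
Z = -7 (Z = -2 - 5 = -7)
f(m) = ⅙ (f(m) = 1/6 = ⅙)
v(t, o) = (1 + t)/(o + t) (v(t, o) = (t + 1)/(o + t) = (1 + t)/(o + t))
I = 1/18 (I = ((1 - 5)/(-7 - 5))/6 = (-4/(-12))/6 = (-1/12*(-4))/6 = (⅙)*(⅓) = 1/18 ≈ 0.055556)
I² = (1/18)² = 1/324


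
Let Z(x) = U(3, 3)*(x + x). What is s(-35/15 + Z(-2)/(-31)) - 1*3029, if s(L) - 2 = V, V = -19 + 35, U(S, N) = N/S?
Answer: -3011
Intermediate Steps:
V = 16
Z(x) = 2*x (Z(x) = (3/3)*(x + x) = (3*(⅓))*(2*x) = 1*(2*x) = 2*x)
s(L) = 18 (s(L) = 2 + 16 = 18)
s(-35/15 + Z(-2)/(-31)) - 1*3029 = 18 - 1*3029 = 18 - 3029 = -3011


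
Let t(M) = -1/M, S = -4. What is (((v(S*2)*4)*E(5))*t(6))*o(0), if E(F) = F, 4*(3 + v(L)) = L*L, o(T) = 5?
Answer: -650/3 ≈ -216.67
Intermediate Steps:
v(L) = -3 + L**2/4 (v(L) = -3 + (L*L)/4 = -3 + L**2/4)
(((v(S*2)*4)*E(5))*t(6))*o(0) = ((((-3 + (-4*2)**2/4)*4)*5)*(-1/6))*5 = ((((-3 + (1/4)*(-8)**2)*4)*5)*(-1*1/6))*5 = ((((-3 + (1/4)*64)*4)*5)*(-1/6))*5 = ((((-3 + 16)*4)*5)*(-1/6))*5 = (((13*4)*5)*(-1/6))*5 = ((52*5)*(-1/6))*5 = (260*(-1/6))*5 = -130/3*5 = -650/3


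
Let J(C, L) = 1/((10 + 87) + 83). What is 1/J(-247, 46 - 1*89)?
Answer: 180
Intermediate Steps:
J(C, L) = 1/180 (J(C, L) = 1/(97 + 83) = 1/180)
1/J(-247, 46 - 1*89) = 1/(1/180) = 180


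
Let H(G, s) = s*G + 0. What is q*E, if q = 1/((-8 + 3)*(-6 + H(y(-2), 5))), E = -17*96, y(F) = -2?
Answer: -102/5 ≈ -20.400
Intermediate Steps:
H(G, s) = G*s (H(G, s) = G*s + 0 = G*s)
E = -1632
q = 1/80 (q = 1/((-8 + 3)*(-6 - 2*5)) = 1/(-5*(-6 - 10)) = 1/(-5*(-16)) = 1/80 ≈ 0.012500)
q*E = (1/80)*(-1632) = -102/5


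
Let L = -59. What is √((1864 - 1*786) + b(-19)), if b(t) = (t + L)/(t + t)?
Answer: √389899/19 ≈ 32.864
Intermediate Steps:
b(t) = (-59 + t)/(2*t) (b(t) = (t - 59)/(t + t) = (-59 + t)/((2*t)) = (-59 + t)*(1/(2*t)) = (-59 + t)/(2*t))
√((1864 - 1*786) + b(-19)) = √((1864 - 1*786) + (½)*(-59 - 19)/(-19)) = √((1864 - 786) + (½)*(-1/19)*(-78)) = √(1078 + 39/19) = √(20521/19) = √389899/19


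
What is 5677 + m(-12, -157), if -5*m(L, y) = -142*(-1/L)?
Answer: 170381/30 ≈ 5679.4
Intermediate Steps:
m(L, y) = -142/(5*L) (m(L, y) = -(-142)/(5*(L*(-1))) = -(-142)/(5*((-L))) = -(-142)*(-1/L)/5 = -142/(5*L))
5677 + m(-12, -157) = 5677 - 142/5/(-12) = 5677 - 142/5*(-1/12) = 5677 + 71/30 = 170381/30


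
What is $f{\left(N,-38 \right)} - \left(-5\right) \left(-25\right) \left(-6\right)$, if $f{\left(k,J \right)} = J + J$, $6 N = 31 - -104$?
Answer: $674$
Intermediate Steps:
$N = \frac{45}{2}$ ($N = \frac{31 - -104}{6} = \frac{31 + 104}{6} = \frac{1}{6} \cdot 135 = \frac{45}{2} \approx 22.5$)
$f{\left(k,J \right)} = 2 J$
$f{\left(N,-38 \right)} - \left(-5\right) \left(-25\right) \left(-6\right) = 2 \left(-38\right) - \left(-5\right) \left(-25\right) \left(-6\right) = -76 - 125 \left(-6\right) = -76 - -750 = -76 + 750 = 674$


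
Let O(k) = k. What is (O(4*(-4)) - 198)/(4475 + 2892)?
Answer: -214/7367 ≈ -0.029048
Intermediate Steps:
(O(4*(-4)) - 198)/(4475 + 2892) = (4*(-4) - 198)/(4475 + 2892) = (-16 - 198)/7367 = -214*1/7367 = -214/7367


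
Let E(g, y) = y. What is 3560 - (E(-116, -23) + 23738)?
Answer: -20155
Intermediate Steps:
3560 - (E(-116, -23) + 23738) = 3560 - (-23 + 23738) = 3560 - 1*23715 = 3560 - 23715 = -20155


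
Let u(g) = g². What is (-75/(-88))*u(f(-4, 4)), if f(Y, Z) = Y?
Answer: 150/11 ≈ 13.636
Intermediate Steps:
(-75/(-88))*u(f(-4, 4)) = -75/(-88)*(-4)² = -75*(-1/88)*16 = (75/88)*16 = 150/11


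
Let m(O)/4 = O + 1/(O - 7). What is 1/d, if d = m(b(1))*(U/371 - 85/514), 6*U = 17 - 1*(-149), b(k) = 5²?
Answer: -2574369/23426293 ≈ -0.10989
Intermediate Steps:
b(k) = 25
U = 83/3 (U = (17 - 1*(-149))/6 = (17 + 149)/6 = (⅙)*166 = 83/3 ≈ 27.667)
m(O) = 4*O + 4/(-7 + O) (m(O) = 4*(O + 1/(O - 7)) = 4*(O + 1/(-7 + O)) = 4*O + 4/(-7 + O))
d = -23426293/2574369 (d = (4*(1 + 25² - 7*25)/(-7 + 25))*((83/3)/371 - 85/514) = (4*(1 + 625 - 175)/18)*((83/3)*(1/371) - 85*1/514) = (4*(1/18)*451)*(83/1113 - 85/514) = (902/9)*(-51943/572082) = -23426293/2574369 ≈ -9.0998)
1/d = 1/(-23426293/2574369) = -2574369/23426293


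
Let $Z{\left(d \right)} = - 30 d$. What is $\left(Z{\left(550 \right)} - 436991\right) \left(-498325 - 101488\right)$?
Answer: $272009797183$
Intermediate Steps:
$\left(Z{\left(550 \right)} - 436991\right) \left(-498325 - 101488\right) = \left(\left(-30\right) 550 - 436991\right) \left(-498325 - 101488\right) = \left(-16500 - 436991\right) \left(-599813\right) = \left(-453491\right) \left(-599813\right) = 272009797183$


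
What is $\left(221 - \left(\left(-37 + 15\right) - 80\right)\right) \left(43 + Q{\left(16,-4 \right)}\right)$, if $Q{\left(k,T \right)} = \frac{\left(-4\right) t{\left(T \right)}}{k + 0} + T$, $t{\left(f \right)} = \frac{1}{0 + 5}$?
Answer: $\frac{251617}{20} \approx 12581.0$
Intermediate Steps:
$t{\left(f \right)} = \frac{1}{5}$
$Q{\left(k,T \right)} = T - \frac{4}{5 k}$ ($Q{\left(k,T \right)} = \frac{\left(-4\right) \frac{1}{5}}{k + 0} + T = \frac{1}{k} \left(- \frac{4}{5}\right) + T = - \frac{4}{5 k} + T = T - \frac{4}{5 k}$)
$\left(221 - \left(\left(-37 + 15\right) - 80\right)\right) \left(43 + Q{\left(16,-4 \right)}\right) = \left(221 - \left(\left(-37 + 15\right) - 80\right)\right) \left(43 - \left(4 + \frac{4}{5 \cdot 16}\right)\right) = \left(221 - \left(-22 - 80\right)\right) \left(43 - \frac{81}{20}\right) = \left(221 - -102\right) \left(43 - \frac{81}{20}\right) = \left(221 + 102\right) \left(43 - \frac{81}{20}\right) = 323 \cdot \frac{779}{20} = \frac{251617}{20}$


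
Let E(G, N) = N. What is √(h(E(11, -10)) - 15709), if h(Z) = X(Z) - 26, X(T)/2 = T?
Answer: I*√15755 ≈ 125.52*I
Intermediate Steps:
X(T) = 2*T
h(Z) = -26 + 2*Z (h(Z) = 2*Z - 26 = -26 + 2*Z)
√(h(E(11, -10)) - 15709) = √((-26 + 2*(-10)) - 15709) = √((-26 - 20) - 15709) = √(-46 - 15709) = √(-15755) = I*√15755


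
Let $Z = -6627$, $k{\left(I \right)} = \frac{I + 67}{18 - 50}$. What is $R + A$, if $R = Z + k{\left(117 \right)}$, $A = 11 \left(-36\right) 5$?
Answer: $- \frac{34451}{4} \approx -8612.8$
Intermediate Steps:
$k{\left(I \right)} = - \frac{67}{32} - \frac{I}{32}$ ($k{\left(I \right)} = \frac{67 + I}{-32} = \left(67 + I\right) \left(- \frac{1}{32}\right) = - \frac{67}{32} - \frac{I}{32}$)
$A = -1980$ ($A = \left(-396\right) 5 = -1980$)
$R = - \frac{26531}{4}$ ($R = -6627 - \frac{23}{4} = - \frac{26531}{4} \approx -6632.8$)
$R + A = - \frac{26531}{4} - 1980 = - \frac{34451}{4}$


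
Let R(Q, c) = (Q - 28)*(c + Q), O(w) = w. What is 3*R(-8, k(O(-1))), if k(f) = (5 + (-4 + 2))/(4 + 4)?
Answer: 1647/2 ≈ 823.50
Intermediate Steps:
k(f) = 3/8 (k(f) = (5 - 2)/8 = 3*(⅛) = 3/8)
R(Q, c) = (-28 + Q)*(Q + c)
3*R(-8, k(O(-1))) = 3*((-8)² - 28*(-8) - 28*3/8 - 8*3/8) = 3*(64 + 224 - 21/2 - 3) = 3*(549/2) = 1647/2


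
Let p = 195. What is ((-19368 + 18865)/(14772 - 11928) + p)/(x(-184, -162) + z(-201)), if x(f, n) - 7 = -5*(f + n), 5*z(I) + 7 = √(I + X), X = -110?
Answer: 2404140103/21417593778 - 554077*I*√311/42835187556 ≈ 0.11225 - 0.00022811*I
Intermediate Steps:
z(I) = -7/5 + √(-110 + I)/5 (z(I) = -7/5 + √(I - 110)/5 = -7/5 + √(-110 + I)/5)
x(f, n) = 7 - 5*f - 5*n (x(f, n) = 7 - 5*(f + n) = 7 + (-5*f - 5*n) = 7 - 5*f - 5*n)
((-19368 + 18865)/(14772 - 11928) + p)/(x(-184, -162) + z(-201)) = ((-19368 + 18865)/(14772 - 11928) + 195)/((7 - 5*(-184) - 5*(-162)) + (-7/5 + √(-110 - 201)/5)) = (-503/2844 + 195)/((7 + 920 + 810) + (-7/5 + √(-311)/5)) = (-503*1/2844 + 195)/(1737 + (-7/5 + (I*√311)/5)) = (-503/2844 + 195)/(1737 + (-7/5 + I*√311/5)) = 554077/(2844*(8678/5 + I*√311/5))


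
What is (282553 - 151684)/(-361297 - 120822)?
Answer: -130869/482119 ≈ -0.27145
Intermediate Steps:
(282553 - 151684)/(-361297 - 120822) = 130869/(-482119) = 130869*(-1/482119) = -130869/482119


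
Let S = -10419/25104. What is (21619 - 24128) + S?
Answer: -20998785/8368 ≈ -2509.4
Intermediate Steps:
S = -3473/8368 (S = -10419*1/25104 = -3473/8368 ≈ -0.41503)
(21619 - 24128) + S = (21619 - 24128) - 3473/8368 = -2509 - 3473/8368 = -20998785/8368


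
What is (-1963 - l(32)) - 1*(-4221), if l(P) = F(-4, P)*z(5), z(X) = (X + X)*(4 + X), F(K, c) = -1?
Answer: 2348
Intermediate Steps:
z(X) = 2*X*(4 + X) (z(X) = (2*X)*(4 + X) = 2*X*(4 + X))
l(P) = -90 (l(P) = -2*5*(4 + 5) = -2*5*9 = -1*90 = -90)
(-1963 - l(32)) - 1*(-4221) = (-1963 - 1*(-90)) - 1*(-4221) = (-1963 + 90) + 4221 = -1873 + 4221 = 2348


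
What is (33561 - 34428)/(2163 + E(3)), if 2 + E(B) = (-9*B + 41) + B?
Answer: -289/726 ≈ -0.39807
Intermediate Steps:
E(B) = 39 - 8*B (E(B) = -2 + ((-9*B + 41) + B) = -2 + ((41 - 9*B) + B) = -2 + (41 - 8*B) = 39 - 8*B)
(33561 - 34428)/(2163 + E(3)) = (33561 - 34428)/(2163 + (39 - 8*3)) = -867/(2163 + (39 - 24)) = -867/(2163 + 15) = -867/2178 = -867*1/2178 = -289/726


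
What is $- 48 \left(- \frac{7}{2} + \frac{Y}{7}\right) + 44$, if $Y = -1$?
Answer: $\frac{1532}{7} \approx 218.86$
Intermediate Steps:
$- 48 \left(- \frac{7}{2} + \frac{Y}{7}\right) + 44 = - 48 \left(- \frac{7}{2} - \frac{1}{7}\right) + 44 = \left(-48\right) \left(- \frac{51}{14}\right) + 44 = \frac{1224}{7} + 44 = \frac{1532}{7}$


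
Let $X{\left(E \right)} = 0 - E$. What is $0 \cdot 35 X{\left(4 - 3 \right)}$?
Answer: $0$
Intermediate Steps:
$X{\left(E \right)} = - E$
$0 \cdot 35 X{\left(4 - 3 \right)} = 0 \cdot 35 \left(- (4 - 3)\right) = 0 \left(- (4 - 3)\right) = 0 \left(\left(-1\right) 1\right) = 0 \left(-1\right) = 0$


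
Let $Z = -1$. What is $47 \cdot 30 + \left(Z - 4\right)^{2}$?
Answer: $1435$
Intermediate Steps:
$47 \cdot 30 + \left(Z - 4\right)^{2} = 47 \cdot 30 + \left(-1 - 4\right)^{2} = 1410 + \left(-5\right)^{2} = 1410 + 25 = 1435$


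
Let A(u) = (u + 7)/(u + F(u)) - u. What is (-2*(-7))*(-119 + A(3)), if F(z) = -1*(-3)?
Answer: -5054/3 ≈ -1684.7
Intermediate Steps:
F(z) = 3
A(u) = -u + (7 + u)/(3 + u) (A(u) = (u + 7)/(u + 3) - u = (7 + u)/(3 + u) - u = -u + (7 + u)/(3 + u))
(-2*(-7))*(-119 + A(3)) = (-2*(-7))*(-119 + (7 - 1*3**2 - 2*3)/(3 + 3)) = 14*(-119 + (7 - 1*9 - 6)/6) = 14*(-119 + (7 - 9 - 6)/6) = 14*(-119 + (1/6)*(-8)) = 14*(-119 - 4/3) = 14*(-361/3) = -5054/3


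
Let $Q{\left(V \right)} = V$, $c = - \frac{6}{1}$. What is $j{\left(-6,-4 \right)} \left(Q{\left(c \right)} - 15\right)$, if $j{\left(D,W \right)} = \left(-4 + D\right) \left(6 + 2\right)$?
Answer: $1680$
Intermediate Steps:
$c = -6$ ($c = \left(-6\right) 1 = -6$)
$j{\left(D,W \right)} = -32 + 8 D$ ($j{\left(D,W \right)} = \left(-4 + D\right) 8 = -32 + 8 D$)
$j{\left(-6,-4 \right)} \left(Q{\left(c \right)} - 15\right) = \left(-32 + 8 \left(-6\right)\right) \left(-6 - 15\right) = \left(-32 - 48\right) \left(-21\right) = \left(-80\right) \left(-21\right) = 1680$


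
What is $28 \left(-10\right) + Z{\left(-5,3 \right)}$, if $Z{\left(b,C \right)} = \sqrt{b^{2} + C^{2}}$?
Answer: $-280 + \sqrt{34} \approx -274.17$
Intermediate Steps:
$Z{\left(b,C \right)} = \sqrt{C^{2} + b^{2}}$
$28 \left(-10\right) + Z{\left(-5,3 \right)} = 28 \left(-10\right) + \sqrt{3^{2} + \left(-5\right)^{2}} = -280 + \sqrt{9 + 25} = -280 + \sqrt{34}$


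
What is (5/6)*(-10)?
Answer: -25/3 ≈ -8.3333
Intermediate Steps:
(5/6)*(-10) = ((⅙)*5)*(-10) = (⅚)*(-10) = -25/3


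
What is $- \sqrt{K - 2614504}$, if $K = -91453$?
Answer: $- i \sqrt{2705957} \approx - 1645.0 i$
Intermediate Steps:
$- \sqrt{K - 2614504} = - \sqrt{-91453 - 2614504} = - \sqrt{-2705957} = - i \sqrt{2705957}$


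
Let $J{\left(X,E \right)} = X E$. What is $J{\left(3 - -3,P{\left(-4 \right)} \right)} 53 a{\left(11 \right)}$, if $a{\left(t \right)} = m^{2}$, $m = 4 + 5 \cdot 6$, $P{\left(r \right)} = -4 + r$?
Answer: $-2940864$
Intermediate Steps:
$J{\left(X,E \right)} = E X$
$m = 34$ ($m = 4 + 30 = 34$)
$a{\left(t \right)} = 1156$ ($a{\left(t \right)} = 34^{2} = 1156$)
$J{\left(3 - -3,P{\left(-4 \right)} \right)} 53 a{\left(11 \right)} = \left(-4 - 4\right) \left(3 - -3\right) 53 \cdot 1156 = - 8 \left(3 + 3\right) 53 \cdot 1156 = \left(-8\right) 6 \cdot 53 \cdot 1156 = \left(-48\right) 53 \cdot 1156 = \left(-2544\right) 1156 = -2940864$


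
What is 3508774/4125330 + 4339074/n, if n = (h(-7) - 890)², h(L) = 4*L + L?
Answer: 2090230689817/352973548125 ≈ 5.9218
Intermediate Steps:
h(L) = 5*L
n = 855625 (n = (5*(-7) - 890)² = (-35 - 890)² = (-925)² = 855625)
3508774/4125330 + 4339074/n = 3508774/4125330 + 4339074/855625 = 3508774*(1/4125330) + 4339074*(1/855625) = 1754387/2062665 + 4339074/855625 = 2090230689817/352973548125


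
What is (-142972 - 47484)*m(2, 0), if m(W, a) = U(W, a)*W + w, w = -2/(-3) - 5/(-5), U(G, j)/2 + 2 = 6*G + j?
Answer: -23807000/3 ≈ -7.9357e+6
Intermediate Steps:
U(G, j) = -4 + 2*j + 12*G (U(G, j) = -4 + 2*(6*G + j) = -4 + 2*(j + 6*G) = -4 + (2*j + 12*G) = -4 + 2*j + 12*G)
w = 5/3 (w = -2*(-1/3) - 5*(-1/5) = 2/3 + 1 = 5/3 ≈ 1.6667)
m(W, a) = 5/3 + W*(-4 + 2*a + 12*W) (m(W, a) = (-4 + 2*a + 12*W)*W + 5/3 = W*(-4 + 2*a + 12*W) + 5/3 = 5/3 + W*(-4 + 2*a + 12*W))
(-142972 - 47484)*m(2, 0) = (-142972 - 47484)*(5/3 + 2*2*(-2 + 0 + 6*2)) = -190456*(5/3 + 2*2*(-2 + 0 + 12)) = -190456*(5/3 + 2*2*10) = -190456*(5/3 + 40) = -190456*125/3 = -23807000/3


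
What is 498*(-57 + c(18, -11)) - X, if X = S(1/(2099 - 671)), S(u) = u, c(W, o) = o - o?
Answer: -40535209/1428 ≈ -28386.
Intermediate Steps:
c(W, o) = 0
X = 1/1428 (X = 1/(2099 - 671) = 1/1428 ≈ 0.00070028)
498*(-57 + c(18, -11)) - X = 498*(-57 + 0) - 1*1/1428 = 498*(-57) - 1/1428 = -28386 - 1/1428 = -40535209/1428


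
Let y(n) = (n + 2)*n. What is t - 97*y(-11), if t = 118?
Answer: -9485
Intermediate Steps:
y(n) = n*(2 + n) (y(n) = (2 + n)*n = n*(2 + n))
t - 97*y(-11) = 118 - (-1067)*(2 - 11) = 118 - (-1067)*(-9) = 118 - 97*99 = 118 - 9603 = -9485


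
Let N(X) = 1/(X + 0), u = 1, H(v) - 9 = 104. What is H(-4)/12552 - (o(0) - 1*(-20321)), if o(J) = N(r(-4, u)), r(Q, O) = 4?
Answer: -255072217/12552 ≈ -20321.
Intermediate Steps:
H(v) = 113 (H(v) = 9 + 104 = 113)
N(X) = 1/X
o(J) = 1/4
H(-4)/12552 - (o(0) - 1*(-20321)) = 113/12552 - (1/4 - 1*(-20321)) = 113*(1/12552) - (1/4 + 20321) = 113/12552 - 1*81285/4 = 113/12552 - 81285/4 = -255072217/12552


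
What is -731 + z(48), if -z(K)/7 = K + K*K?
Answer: -17195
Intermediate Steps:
z(K) = -7*K - 7*K² (z(K) = -7*(K + K*K) = -7*(K + K²) = -7*K - 7*K²)
-731 + z(48) = -731 - 7*48*(1 + 48) = -731 - 7*48*49 = -731 - 16464 = -17195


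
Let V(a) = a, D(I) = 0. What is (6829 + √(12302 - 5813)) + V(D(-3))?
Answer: 6829 + 3*√721 ≈ 6909.6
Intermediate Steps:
(6829 + √(12302 - 5813)) + V(D(-3)) = (6829 + √(12302 - 5813)) + 0 = (6829 + √6489) + 0 = (6829 + 3*√721) + 0 = 6829 + 3*√721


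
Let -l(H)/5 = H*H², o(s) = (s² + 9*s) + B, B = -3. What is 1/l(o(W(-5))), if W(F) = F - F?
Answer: 1/135 ≈ 0.0074074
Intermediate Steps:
W(F) = 0
o(s) = -3 + s² + 9*s (o(s) = (s² + 9*s) - 3 = -3 + s² + 9*s)
l(H) = -5*H³ (l(H) = -5*H*H² = -5*H³)
1/l(o(W(-5))) = 1/(-5*(-3 + 0² + 9*0)³) = 1/(-5*(-3 + 0 + 0)³) = 1/(-5*(-3)³) = 1/(-5*(-27)) = 1/135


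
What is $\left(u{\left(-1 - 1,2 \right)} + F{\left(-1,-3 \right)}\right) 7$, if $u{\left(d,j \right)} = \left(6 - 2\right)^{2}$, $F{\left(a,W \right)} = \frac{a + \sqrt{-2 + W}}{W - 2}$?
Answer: $\frac{567}{5} - \frac{7 i \sqrt{5}}{5} \approx 113.4 - 3.1305 i$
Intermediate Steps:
$F{\left(a,W \right)} = \frac{a + \sqrt{-2 + W}}{-2 + W}$
$u{\left(d,j \right)} = 16$ ($u{\left(d,j \right)} = 4^{2} = 16$)
$\left(u{\left(-1 - 1,2 \right)} + F{\left(-1,-3 \right)}\right) 7 = \left(16 + \frac{-2 - 3 - \sqrt{-2 - 3}}{\left(-2 - 3\right)^{\frac{3}{2}}}\right) 7 = \left(16 + \frac{-2 - 3 - \sqrt{-5}}{\left(-5\right) i \sqrt{5}}\right) 7 = \left(16 + \frac{i \sqrt{5}}{25} \left(-2 - 3 - i \sqrt{5}\right)\right) 7 = \left(16 + \frac{i \sqrt{5}}{25} \left(-5 - i \sqrt{5}\right)\right) 7 = \left(16 + \frac{i \sqrt{5} \left(-5 - i \sqrt{5}\right)}{25}\right) 7 = 112 + \frac{7 i \sqrt{5} \left(-5 - i \sqrt{5}\right)}{25}$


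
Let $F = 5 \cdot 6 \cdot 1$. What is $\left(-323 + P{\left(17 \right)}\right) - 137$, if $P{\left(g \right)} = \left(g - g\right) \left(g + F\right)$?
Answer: $-460$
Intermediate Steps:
$F = 30$ ($F = 30 \cdot 1 = 30$)
$P{\left(g \right)} = 0$ ($P{\left(g \right)} = \left(g - g\right) \left(g + 30\right) = 0 \left(30 + g\right) = 0$)
$\left(-323 + P{\left(17 \right)}\right) - 137 = \left(-323 + 0\right) - 137 = -323 - 137 = -460$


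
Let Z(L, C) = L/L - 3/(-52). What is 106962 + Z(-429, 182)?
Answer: 5562079/52 ≈ 1.0696e+5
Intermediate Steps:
Z(L, C) = 55/52 (Z(L, C) = 1 - 3*(-1/52) = 1 + 3/52 = 55/52)
106962 + Z(-429, 182) = 106962 + 55/52 = 5562079/52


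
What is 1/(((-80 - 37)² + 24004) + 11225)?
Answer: 1/48918 ≈ 2.0442e-5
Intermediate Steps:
1/(((-80 - 37)² + 24004) + 11225) = 1/(((-117)² + 24004) + 11225) = 1/((13689 + 24004) + 11225) = 1/(37693 + 11225) = 1/48918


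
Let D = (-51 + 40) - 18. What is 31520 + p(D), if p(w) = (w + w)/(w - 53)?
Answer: 1292349/41 ≈ 31521.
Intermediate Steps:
D = -29 (D = -11 - 18 = -29)
p(w) = 2*w/(-53 + w) (p(w) = (2*w)/(-53 + w) = 2*w/(-53 + w))
31520 + p(D) = 31520 + 2*(-29)/(-53 - 29) = 31520 + 2*(-29)/(-82) = 31520 + 2*(-29)*(-1/82) = 31520 + 29/41 = 1292349/41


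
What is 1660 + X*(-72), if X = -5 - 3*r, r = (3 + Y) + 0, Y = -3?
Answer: 2020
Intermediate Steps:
r = 0 (r = (3 - 3) + 0 = 0 + 0 = 0)
X = -5 (X = -5 - 3*0 = -5 + 0 = -5)
1660 + X*(-72) = 1660 - 5*(-72) = 1660 + 360 = 2020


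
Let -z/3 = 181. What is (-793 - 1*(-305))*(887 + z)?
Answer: -167872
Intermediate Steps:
z = -543 (z = -3*181 = -543)
(-793 - 1*(-305))*(887 + z) = (-793 - 1*(-305))*(887 - 543) = (-793 + 305)*344 = -488*344 = -167872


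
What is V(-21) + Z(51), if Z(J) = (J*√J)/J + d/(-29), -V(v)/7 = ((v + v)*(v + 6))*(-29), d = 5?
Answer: 3708805/29 + √51 ≈ 1.2790e+5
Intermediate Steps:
V(v) = 406*v*(6 + v) (V(v) = -7*(v + v)*(v + 6)*(-29) = -7*(2*v)*(6 + v)*(-29) = -7*2*v*(6 + v)*(-29) = -(-406)*v*(6 + v) = 406*v*(6 + v))
Z(J) = -5/29 + √J (Z(J) = (J*√J)/J + 5/(-29) = J^(3/2)/J + 5*(-1/29) = √J - 5/29 = -5/29 + √J)
V(-21) + Z(51) = 406*(-21)*(6 - 21) + (-5/29 + √51) = 406*(-21)*(-15) + (-5/29 + √51) = 127890 + (-5/29 + √51) = 3708805/29 + √51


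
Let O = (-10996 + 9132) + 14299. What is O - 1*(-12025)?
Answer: 24460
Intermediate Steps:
O = 12435 (O = -1864 + 14299 = 12435)
O - 1*(-12025) = 12435 - 1*(-12025) = 12435 + 12025 = 24460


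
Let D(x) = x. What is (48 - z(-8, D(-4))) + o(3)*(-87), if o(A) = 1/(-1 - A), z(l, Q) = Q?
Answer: 295/4 ≈ 73.750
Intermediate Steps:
(48 - z(-8, D(-4))) + o(3)*(-87) = (48 - 1*(-4)) - 1/(1 + 3)*(-87) = (48 + 4) - 1/4*(-87) = 52 - 1*¼*(-87) = 52 - ¼*(-87) = 52 + 87/4 = 295/4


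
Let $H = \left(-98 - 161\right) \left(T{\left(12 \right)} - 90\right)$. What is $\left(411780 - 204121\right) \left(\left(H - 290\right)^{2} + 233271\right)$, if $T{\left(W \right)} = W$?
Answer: $82382689253885$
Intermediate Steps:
$H = 20202$ ($H = \left(-98 - 161\right) \left(12 - 90\right) = \left(-259\right) \left(-78\right) = 20202$)
$\left(411780 - 204121\right) \left(\left(H - 290\right)^{2} + 233271\right) = \left(411780 - 204121\right) \left(\left(20202 - 290\right)^{2} + 233271\right) = 207659 \left(19912^{2} + 233271\right) = 207659 \left(396487744 + 233271\right) = 207659 \cdot 396721015 = 82382689253885$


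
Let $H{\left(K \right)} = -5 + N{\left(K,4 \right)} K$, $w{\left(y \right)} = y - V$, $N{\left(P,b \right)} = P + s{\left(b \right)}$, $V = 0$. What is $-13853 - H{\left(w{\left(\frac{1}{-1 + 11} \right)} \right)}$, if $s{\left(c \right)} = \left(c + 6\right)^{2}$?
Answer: $- \frac{1385801}{100} \approx -13858.0$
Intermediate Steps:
$s{\left(c \right)} = \left(6 + c\right)^{2}$
$N{\left(P,b \right)} = P + \left(6 + b\right)^{2}$
$w{\left(y \right)} = y$ ($w{\left(y \right)} = y - 0 = y + 0 = y$)
$H{\left(K \right)} = -5 + K \left(100 + K\right)$ ($H{\left(K \right)} = -5 + \left(K + \left(6 + 4\right)^{2}\right) K = -5 + \left(K + 10^{2}\right) K = -5 + \left(K + 100\right) K = -5 + \left(100 + K\right) K = -5 + K \left(100 + K\right)$)
$-13853 - H{\left(w{\left(\frac{1}{-1 + 11} \right)} \right)} = -13853 - \left(-5 + \frac{100 + \frac{1}{-1 + 11}}{-1 + 11}\right) = -13853 - \left(-5 + \frac{100 + \frac{1}{10}}{10}\right) = -13853 - \left(-5 + \frac{1}{10} \cdot \frac{1001}{10}\right) = -13853 - \left(-5 + \frac{1001}{100}\right) = -13853 - \frac{501}{100} = - \frac{1385801}{100}$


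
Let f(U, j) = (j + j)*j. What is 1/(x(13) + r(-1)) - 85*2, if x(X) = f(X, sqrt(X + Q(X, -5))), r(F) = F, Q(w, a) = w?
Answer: -8669/51 ≈ -169.98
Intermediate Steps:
f(U, j) = 2*j**2 (f(U, j) = (2*j)*j = 2*j**2)
x(X) = 4*X (x(X) = 2*(sqrt(X + X))**2 = 2*(sqrt(2*X))**2 = 2*(sqrt(2)*sqrt(X))**2 = 2*(2*X) = 4*X)
1/(x(13) + r(-1)) - 85*2 = 1/(4*13 - 1) - 85*2 = 1/(52 - 1) - 170 = 1/51 - 170 = -8669/51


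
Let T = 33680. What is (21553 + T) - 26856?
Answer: 28377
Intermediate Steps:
(21553 + T) - 26856 = (21553 + 33680) - 26856 = 55233 - 26856 = 28377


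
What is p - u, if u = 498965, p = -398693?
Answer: -897658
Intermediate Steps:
p - u = -398693 - 1*498965 = -398693 - 498965 = -897658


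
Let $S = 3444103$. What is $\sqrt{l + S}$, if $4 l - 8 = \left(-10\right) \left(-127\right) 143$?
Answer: $\frac{\sqrt{13958030}}{2} \approx 1868.0$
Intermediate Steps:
$l = \frac{90809}{2}$ ($l = 2 + \frac{\left(-10\right) \left(-127\right) 143}{4} = 2 + \frac{1270 \cdot 143}{4} = 2 + \frac{1}{4} \cdot 181610 = 2 + \frac{90805}{2} = \frac{90809}{2} \approx 45405.0$)
$\sqrt{l + S} = \sqrt{\frac{90809}{2} + 3444103} = \sqrt{\frac{6979015}{2}} = \frac{\sqrt{13958030}}{2}$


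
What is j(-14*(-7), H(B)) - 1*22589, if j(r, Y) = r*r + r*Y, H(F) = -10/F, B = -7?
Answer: -12845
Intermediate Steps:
j(r, Y) = r**2 + Y*r
j(-14*(-7), H(B)) - 1*22589 = (-14*(-7))*(-10/(-7) - 14*(-7)) - 1*22589 = 98*(-10*(-1/7) + 98) - 22589 = 98*(10/7 + 98) - 22589 = 98*(696/7) - 22589 = 9744 - 22589 = -12845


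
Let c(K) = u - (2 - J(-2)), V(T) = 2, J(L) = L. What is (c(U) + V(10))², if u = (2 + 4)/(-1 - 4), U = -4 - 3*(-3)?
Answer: 256/25 ≈ 10.240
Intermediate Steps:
U = 5 (U = -4 - 1*(-9) = -4 + 9 = 5)
u = -6/5 (u = 6/(-5) = 6*(-⅕) = -6/5 ≈ -1.2000)
c(K) = -26/5 (c(K) = -6/5 - (2 - 1*(-2)) = -6/5 - (2 + 2) = -6/5 - 1*4 = -6/5 - 4 = -26/5)
(c(U) + V(10))² = (-26/5 + 2)² = (-16/5)² = 256/25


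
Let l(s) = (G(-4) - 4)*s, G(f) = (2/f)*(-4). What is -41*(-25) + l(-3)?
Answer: 1031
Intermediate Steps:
G(f) = -8/f
l(s) = -2*s (l(s) = (-8/(-4) - 4)*s = (-8*(-¼) - 4)*s = (2 - 4)*s = -2*s)
-41*(-25) + l(-3) = -41*(-25) - 2*(-3) = 1025 + 6 = 1031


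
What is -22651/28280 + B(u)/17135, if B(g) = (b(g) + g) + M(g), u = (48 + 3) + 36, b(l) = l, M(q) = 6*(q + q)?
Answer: -70735969/96915560 ≈ -0.72987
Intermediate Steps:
M(q) = 12*q (M(q) = 6*(2*q) = 12*q)
u = 87 (u = 51 + 36 = 87)
B(g) = 14*g (B(g) = (g + g) + 12*g = 2*g + 12*g = 14*g)
-22651/28280 + B(u)/17135 = -22651/28280 + (14*87)/17135 = -22651*1/28280 + 1218*(1/17135) = -22651/28280 + 1218/17135 = -70735969/96915560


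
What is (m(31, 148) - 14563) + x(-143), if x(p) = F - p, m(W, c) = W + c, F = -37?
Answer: -14278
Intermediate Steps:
x(p) = -37 - p
(m(31, 148) - 14563) + x(-143) = ((31 + 148) - 14563) + (-37 - 1*(-143)) = (179 - 14563) + (-37 + 143) = -14384 + 106 = -14278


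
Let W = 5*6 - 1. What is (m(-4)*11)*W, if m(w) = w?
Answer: -1276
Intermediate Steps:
W = 29 (W = 30 - 1 = 29)
(m(-4)*11)*W = -4*11*29 = -44*29 = -1276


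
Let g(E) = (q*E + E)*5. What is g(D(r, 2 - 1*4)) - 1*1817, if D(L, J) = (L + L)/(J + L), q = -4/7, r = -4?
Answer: -12699/7 ≈ -1814.1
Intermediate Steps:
q = -4/7 (q = -4*⅐ = -4/7 ≈ -0.57143)
D(L, J) = 2*L/(J + L) (D(L, J) = (2*L)/(J + L) = 2*L/(J + L))
g(E) = 15*E/7 (g(E) = (-4*E/7 + E)*5 = (3*E/7)*5 = 15*E/7)
g(D(r, 2 - 1*4)) - 1*1817 = 15*(2*(-4)/((2 - 1*4) - 4))/7 - 1*1817 = 15*(2*(-4)/((2 - 4) - 4))/7 - 1817 = 15*(2*(-4)/(-2 - 4))/7 - 1817 = 15*(2*(-4)/(-6))/7 - 1817 = 15*(2*(-4)*(-⅙))/7 - 1817 = (15/7)*(4/3) - 1817 = 20/7 - 1817 = -12699/7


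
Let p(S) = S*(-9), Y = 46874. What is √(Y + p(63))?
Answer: √46307 ≈ 215.19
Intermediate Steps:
p(S) = -9*S
√(Y + p(63)) = √(46874 - 9*63) = √(46874 - 567) = √46307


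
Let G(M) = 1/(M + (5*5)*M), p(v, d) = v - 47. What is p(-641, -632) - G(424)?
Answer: -7584513/11024 ≈ -688.00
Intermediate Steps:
p(v, d) = -47 + v
G(M) = 1/(26*M) (G(M) = 1/(M + 25*M) = 1/(26*M))
p(-641, -632) - G(424) = (-47 - 641) - 1/(26*424) = -688 - 1/(26*424) = -688 - 1*1/11024 = -688 - 1/11024 = -7584513/11024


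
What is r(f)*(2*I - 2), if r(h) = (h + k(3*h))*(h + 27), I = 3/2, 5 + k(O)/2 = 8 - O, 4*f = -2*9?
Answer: 2565/4 ≈ 641.25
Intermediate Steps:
f = -9/2 (f = (-2*9)/4 = (¼)*(-18) = -9/2 ≈ -4.5000)
k(O) = 6 - 2*O (k(O) = -10 + 2*(8 - O) = -10 + (16 - 2*O) = 6 - 2*O)
I = 3/2 (I = 3*(½) = 3/2 ≈ 1.5000)
r(h) = (6 - 5*h)*(27 + h) (r(h) = (h + (6 - 6*h))*(h + 27) = (h + (6 - 6*h))*(27 + h) = (6 - 5*h)*(27 + h))
r(f)*(2*I - 2) = (162 - 129*(-9/2) - 5*(-9/2)²)*(2*(3/2) - 2) = (162 + 1161/2 - 5*81/4)*(3 - 2) = (162 + 1161/2 - 405/4)*1 = (2565/4)*1 = 2565/4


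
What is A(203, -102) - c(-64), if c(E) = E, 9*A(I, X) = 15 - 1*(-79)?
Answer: 670/9 ≈ 74.444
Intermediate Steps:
A(I, X) = 94/9 (A(I, X) = (15 - 1*(-79))/9 = (15 + 79)/9 = (⅑)*94 = 94/9)
A(203, -102) - c(-64) = 94/9 - 1*(-64) = 94/9 + 64 = 670/9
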